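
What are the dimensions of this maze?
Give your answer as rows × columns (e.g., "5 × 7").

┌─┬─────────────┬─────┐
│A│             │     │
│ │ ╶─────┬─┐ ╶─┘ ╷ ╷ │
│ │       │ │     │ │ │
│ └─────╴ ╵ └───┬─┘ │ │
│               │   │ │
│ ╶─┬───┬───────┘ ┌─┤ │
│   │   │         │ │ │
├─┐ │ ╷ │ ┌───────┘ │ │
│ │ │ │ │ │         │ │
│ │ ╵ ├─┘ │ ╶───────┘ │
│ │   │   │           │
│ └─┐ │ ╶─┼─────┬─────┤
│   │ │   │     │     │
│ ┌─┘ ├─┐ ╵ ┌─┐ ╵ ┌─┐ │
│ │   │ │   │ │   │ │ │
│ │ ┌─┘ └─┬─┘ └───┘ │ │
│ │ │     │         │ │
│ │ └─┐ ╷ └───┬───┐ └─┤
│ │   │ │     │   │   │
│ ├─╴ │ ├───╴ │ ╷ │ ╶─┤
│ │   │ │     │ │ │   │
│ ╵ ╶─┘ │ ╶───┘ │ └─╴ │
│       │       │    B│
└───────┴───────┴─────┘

Counting the maze dimensions:
Rows (vertical): 12
Columns (horizontal): 11
Dimensions: 12 × 11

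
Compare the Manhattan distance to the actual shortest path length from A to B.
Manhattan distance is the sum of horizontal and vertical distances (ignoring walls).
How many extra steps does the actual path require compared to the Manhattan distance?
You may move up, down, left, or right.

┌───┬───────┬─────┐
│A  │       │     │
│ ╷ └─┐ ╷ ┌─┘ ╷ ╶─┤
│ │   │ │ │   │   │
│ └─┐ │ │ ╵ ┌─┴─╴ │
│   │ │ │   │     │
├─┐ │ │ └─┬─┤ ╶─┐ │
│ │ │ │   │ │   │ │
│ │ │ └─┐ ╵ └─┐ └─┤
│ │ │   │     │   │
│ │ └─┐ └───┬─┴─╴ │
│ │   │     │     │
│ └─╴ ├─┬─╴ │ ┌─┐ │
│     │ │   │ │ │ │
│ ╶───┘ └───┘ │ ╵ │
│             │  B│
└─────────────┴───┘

Manhattan distance: |7 - 0| + |8 - 0| = 15
Actual path length: 23
Extra steps: 23 - 15 = 8

Solution:

┌───┬───────┬─────┐
│A  │       │     │
│ ╷ └─┐ ╷ ┌─┘ ╷ ╶─┤
│↓│   │ │ │   │   │
│ └─┐ │ │ ╵ ┌─┴─╴ │
│↳ ↓│ │ │   │     │
├─┐ │ │ └─┬─┤ ╶─┐ │
│ │↓│ │   │ │   │ │
│ │ │ └─┐ ╵ └─┐ └─┤
│ │↓│   │     │   │
│ │ └─┐ └───┬─┴─╴ │
│ │↳ ↓│     │↱ → ↓│
│ └─╴ ├─┬─╴ │ ┌─┐ │
│↓ ← ↲│ │   │↑│ │↓│
│ ╶───┘ └───┘ │ ╵ │
│↳ → → → → → ↑│  B│
└─────────────┴───┘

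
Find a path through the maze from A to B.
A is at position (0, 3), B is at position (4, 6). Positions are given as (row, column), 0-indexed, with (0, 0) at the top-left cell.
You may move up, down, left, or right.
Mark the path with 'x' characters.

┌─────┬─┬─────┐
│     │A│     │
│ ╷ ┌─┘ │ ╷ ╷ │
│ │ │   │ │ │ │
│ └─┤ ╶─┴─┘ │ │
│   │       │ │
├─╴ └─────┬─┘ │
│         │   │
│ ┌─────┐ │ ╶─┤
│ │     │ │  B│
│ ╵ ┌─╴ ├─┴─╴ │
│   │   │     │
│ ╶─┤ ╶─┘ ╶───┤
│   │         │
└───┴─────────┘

Finding the shortest path from (0, 3) to (4, 6):
Path length: 15 steps
Directions: down → left → down → right → right → right → up → up → right → down → down → down → left → down → right

Solution:

┌─────┬─┬─────┐
│     │A│  x x│
│ ╷ ┌─┘ │ ╷ ╷ │
│ │ │x x│ │x│x│
│ └─┤ ╶─┴─┘ │ │
│   │x x x x│x│
├─╴ └─────┬─┘ │
│         │x x│
│ ┌─────┐ │ ╶─┤
│ │     │ │x B│
│ ╵ ┌─╴ ├─┴─╴ │
│   │   │     │
│ ╶─┤ ╶─┘ ╶───┤
│   │         │
└───┴─────────┘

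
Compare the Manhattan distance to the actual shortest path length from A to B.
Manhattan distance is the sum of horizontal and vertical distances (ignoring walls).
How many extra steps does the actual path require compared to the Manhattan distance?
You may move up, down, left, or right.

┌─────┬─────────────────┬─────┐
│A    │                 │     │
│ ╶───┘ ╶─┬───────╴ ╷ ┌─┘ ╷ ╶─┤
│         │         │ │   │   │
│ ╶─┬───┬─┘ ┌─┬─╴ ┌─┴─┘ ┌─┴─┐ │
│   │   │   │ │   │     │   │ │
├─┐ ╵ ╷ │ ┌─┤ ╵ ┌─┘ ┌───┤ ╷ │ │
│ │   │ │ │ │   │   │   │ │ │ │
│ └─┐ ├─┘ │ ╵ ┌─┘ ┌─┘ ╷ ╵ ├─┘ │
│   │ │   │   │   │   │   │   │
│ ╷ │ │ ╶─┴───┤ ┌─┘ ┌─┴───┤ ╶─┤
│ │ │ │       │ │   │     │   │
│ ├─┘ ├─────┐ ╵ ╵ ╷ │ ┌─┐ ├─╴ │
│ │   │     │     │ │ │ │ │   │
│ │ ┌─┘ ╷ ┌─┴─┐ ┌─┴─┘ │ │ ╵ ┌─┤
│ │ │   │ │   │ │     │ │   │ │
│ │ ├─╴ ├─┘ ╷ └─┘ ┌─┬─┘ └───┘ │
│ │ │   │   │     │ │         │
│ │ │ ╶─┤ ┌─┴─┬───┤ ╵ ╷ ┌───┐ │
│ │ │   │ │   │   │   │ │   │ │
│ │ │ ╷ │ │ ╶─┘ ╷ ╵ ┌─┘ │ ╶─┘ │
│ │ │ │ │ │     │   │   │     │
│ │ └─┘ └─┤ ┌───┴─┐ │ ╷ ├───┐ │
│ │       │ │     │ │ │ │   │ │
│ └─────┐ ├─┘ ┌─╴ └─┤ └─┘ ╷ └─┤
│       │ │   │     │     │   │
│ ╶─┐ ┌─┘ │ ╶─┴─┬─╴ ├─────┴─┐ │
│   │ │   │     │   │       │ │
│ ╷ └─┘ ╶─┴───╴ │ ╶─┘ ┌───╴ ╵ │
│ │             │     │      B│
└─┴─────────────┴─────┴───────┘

Manhattan distance: |14 - 0| + |14 - 0| = 28
Actual path length: 46
Extra steps: 46 - 28 = 18

Solution:

┌─────┬─────────────────┬─────┐
│A    │                 │     │
│ ╶───┘ ╶─┬───────╴ ╷ ┌─┘ ╷ ╶─┤
│↓        │         │ │   │   │
│ ╶─┬───┬─┘ ┌─┬─╴ ┌─┴─┘ ┌─┴─┐ │
│↳ ↓│   │   │ │   │     │   │ │
├─┐ ╵ ╷ │ ┌─┤ ╵ ┌─┘ ┌───┤ ╷ │ │
│ │↳ ↓│ │ │ │   │   │   │ │ │ │
│ └─┐ ├─┘ │ ╵ ┌─┘ ┌─┘ ╷ ╵ ├─┘ │
│   │↓│   │   │   │   │   │   │
│ ╷ │ │ ╶─┴───┤ ┌─┘ ┌─┴───┤ ╶─┤
│ │ │↓│       │ │   │     │   │
│ ├─┘ ├─────┐ ╵ ╵ ╷ │ ┌─┐ ├─╴ │
│ │↓ ↲│     │     │ │ │ │ │   │
│ │ ┌─┘ ╷ ┌─┴─┐ ┌─┴─┘ │ │ ╵ ┌─┤
│ │↓│   │ │   │ │     │ │   │ │
│ │ ├─╴ ├─┘ ╷ └─┘ ┌─┬─┘ └───┘ │
│ │↓│   │   │     │ │         │
│ │ │ ╶─┤ ┌─┴─┬───┤ ╵ ╷ ┌───┐ │
│ │↓│   │ │   │   │   │ │   │ │
│ │ │ ╷ │ │ ╶─┘ ╷ ╵ ┌─┘ │ ╶─┘ │
│ │↓│ │ │ │     │   │   │     │
│ │ └─┘ └─┤ ┌───┴─┐ │ ╷ ├───┐ │
│ │↳ → → ↓│ │↱ → ↓│ │ │ │   │ │
│ └─────┐ ├─┘ ┌─╴ └─┤ └─┘ ╷ └─┤
│       │↓│↱ ↑│  ↳ ↓│     │   │
│ ╶─┐ ┌─┘ │ ╶─┴─┬─╴ ├─────┴─┐ │
│   │ │↓ ↲│↑ ← ↰│↓ ↲│↱ → → ↓│ │
│ ╷ └─┘ ╶─┴───╴ │ ╶─┘ ┌───╴ ╵ │
│ │    ↳ → → → ↑│↳ → ↑│    ↳ B│
└─┴─────────────┴─────┴───────┘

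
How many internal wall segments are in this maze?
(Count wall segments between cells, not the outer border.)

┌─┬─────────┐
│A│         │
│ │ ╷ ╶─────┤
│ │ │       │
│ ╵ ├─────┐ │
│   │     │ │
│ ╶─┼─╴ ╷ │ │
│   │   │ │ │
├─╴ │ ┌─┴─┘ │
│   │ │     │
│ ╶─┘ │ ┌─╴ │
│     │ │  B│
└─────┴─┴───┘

Counting internal wall segments:
Total internal walls: 25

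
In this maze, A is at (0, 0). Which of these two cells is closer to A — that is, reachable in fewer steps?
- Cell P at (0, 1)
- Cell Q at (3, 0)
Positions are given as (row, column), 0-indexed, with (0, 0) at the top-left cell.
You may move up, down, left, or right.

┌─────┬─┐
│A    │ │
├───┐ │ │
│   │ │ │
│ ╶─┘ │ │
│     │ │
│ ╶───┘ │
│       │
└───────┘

Shortest path A → P at (0, 1): 1 steps
Shortest path A → Q at (3, 0): 7 steps

P is closer (1 steps vs 7 steps).

Path to P:

┌─────┬─┐
│A P  │ │
├───┐ │ │
│   │ │ │
│ ╶─┘ │ │
│     │ │
│ ╶───┘ │
│       │
└───────┘

Path to Q:

┌─────┬─┐
│A → ↓│ │
├───┐ │ │
│   │↓│ │
│ ╶─┘ │ │
│↓ ← ↲│ │
│ ╶───┘ │
│Q      │
└───────┘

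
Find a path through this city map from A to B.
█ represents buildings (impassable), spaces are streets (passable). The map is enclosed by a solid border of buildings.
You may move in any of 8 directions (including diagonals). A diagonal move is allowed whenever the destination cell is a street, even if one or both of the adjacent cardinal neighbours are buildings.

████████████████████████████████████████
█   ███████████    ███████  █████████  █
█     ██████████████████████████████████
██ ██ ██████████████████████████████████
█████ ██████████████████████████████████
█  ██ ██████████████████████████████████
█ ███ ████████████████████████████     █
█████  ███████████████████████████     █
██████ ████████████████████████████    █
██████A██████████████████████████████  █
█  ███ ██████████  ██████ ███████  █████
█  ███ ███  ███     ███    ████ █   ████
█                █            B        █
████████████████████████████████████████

Finding the shortest path from A to B:
Movement: 8-directional
Path length: 26 steps
Directions: down → down → down-right → right → right → right → right → right → right → right → right → right → up-right → right → right → down-right → right → right → right → right → right → right → right → right → right → right

Solution:

████████████████████████████████████████
█   ███████████    ███████  █████████  █
█     ██████████████████████████████████
██ ██ ██████████████████████████████████
█████ ██████████████████████████████████
█  ██ ██████████████████████████████████
█ ███ ████████████████████████████     █
█████  ███████████████████████████     █
██████ ████████████████████████████    █
██████A██████████████████████████████  █
█  ███↓██████████  ██████ ███████  █████
█  ███↘███  ███  →→↘███    ████ █   ████
█      →→→→→→→→→↗█  →→→→→→→→→→B        █
████████████████████████████████████████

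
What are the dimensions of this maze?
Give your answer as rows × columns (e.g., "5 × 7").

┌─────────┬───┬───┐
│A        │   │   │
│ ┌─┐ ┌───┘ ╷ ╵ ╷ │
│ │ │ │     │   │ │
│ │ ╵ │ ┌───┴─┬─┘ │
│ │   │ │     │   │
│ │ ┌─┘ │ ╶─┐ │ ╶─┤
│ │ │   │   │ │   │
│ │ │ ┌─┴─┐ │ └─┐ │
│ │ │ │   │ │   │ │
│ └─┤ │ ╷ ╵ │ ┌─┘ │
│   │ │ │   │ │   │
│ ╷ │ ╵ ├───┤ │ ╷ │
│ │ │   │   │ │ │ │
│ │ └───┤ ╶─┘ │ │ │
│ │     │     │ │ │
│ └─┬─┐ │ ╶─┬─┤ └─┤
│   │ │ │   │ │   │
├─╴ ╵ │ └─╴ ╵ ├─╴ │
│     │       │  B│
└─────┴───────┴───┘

Counting the maze dimensions:
Rows (vertical): 10
Columns (horizontal): 9
Dimensions: 10 × 9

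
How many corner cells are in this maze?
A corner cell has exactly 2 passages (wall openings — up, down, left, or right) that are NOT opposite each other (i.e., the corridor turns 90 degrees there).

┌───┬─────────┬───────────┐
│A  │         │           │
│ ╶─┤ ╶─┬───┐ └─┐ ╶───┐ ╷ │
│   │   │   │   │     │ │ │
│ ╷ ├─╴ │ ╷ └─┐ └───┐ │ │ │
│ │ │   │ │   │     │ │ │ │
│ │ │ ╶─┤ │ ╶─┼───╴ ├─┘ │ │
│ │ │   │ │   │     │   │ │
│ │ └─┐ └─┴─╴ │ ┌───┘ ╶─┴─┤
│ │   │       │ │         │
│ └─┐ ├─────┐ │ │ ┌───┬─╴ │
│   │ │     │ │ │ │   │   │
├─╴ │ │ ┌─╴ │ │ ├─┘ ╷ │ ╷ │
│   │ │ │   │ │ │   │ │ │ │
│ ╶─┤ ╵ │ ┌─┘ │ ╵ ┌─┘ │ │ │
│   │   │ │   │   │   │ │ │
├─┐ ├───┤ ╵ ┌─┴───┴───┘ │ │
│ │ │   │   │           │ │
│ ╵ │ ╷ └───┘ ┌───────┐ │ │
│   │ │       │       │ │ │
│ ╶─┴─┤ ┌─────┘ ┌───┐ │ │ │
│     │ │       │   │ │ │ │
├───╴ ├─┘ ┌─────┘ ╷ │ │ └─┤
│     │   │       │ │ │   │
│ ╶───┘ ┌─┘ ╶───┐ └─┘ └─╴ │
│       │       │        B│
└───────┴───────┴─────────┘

Counting corner cells (2 non-opposite passages):
Total corners: 78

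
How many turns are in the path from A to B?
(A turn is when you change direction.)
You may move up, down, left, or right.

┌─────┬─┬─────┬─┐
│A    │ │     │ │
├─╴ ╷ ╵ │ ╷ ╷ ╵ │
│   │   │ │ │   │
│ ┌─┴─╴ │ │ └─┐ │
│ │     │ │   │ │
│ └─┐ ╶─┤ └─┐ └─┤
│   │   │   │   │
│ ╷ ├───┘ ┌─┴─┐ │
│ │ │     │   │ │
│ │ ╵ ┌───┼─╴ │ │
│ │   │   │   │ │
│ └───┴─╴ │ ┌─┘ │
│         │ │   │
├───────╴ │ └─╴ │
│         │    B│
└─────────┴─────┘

Directions: right, down, left, down, down, right, down, down, right, up, right, right, up, up, up, up, right, down, down, right, down, right, down, down, down, down
Number of turns: 15

Solution:

┌─────┬─┬─────┬─┐
│A ↓  │ │↱ ↓  │ │
├─╴ ╷ ╵ │ ╷ ╷ ╵ │
│↓ ↲│   │↑│↓│   │
│ ┌─┴─╴ │ │ └─┐ │
│↓│     │↑│↳ ↓│ │
│ └─┐ ╶─┤ └─┐ └─┤
│↳ ↓│   │↑  │↳ ↓│
│ ╷ ├───┘ ┌─┴─┐ │
│ │↓│↱ → ↑│   │↓│
│ │ ╵ ┌───┼─╴ │ │
│ │↳ ↑│   │   │↓│
│ └───┴─╴ │ ┌─┘ │
│         │ │  ↓│
├───────╴ │ └─╴ │
│         │    B│
└─────────┴─────┘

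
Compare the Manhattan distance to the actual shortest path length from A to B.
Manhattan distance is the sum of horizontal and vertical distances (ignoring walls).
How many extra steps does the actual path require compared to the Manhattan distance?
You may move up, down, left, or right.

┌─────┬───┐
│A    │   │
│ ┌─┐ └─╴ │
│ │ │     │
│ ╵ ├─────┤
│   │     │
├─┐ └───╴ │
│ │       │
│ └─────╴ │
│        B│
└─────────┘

Manhattan distance: |4 - 0| + |4 - 0| = 8
Actual path length: 8
Extra steps: 8 - 8 = 0

Solution:

┌─────┬───┐
│A    │   │
│ ┌─┐ └─╴ │
│↓│ │     │
│ ╵ ├─────┤
│↳ ↓│     │
├─┐ └───╴ │
│ │↳ → → ↓│
│ └─────╴ │
│        B│
└─────────┘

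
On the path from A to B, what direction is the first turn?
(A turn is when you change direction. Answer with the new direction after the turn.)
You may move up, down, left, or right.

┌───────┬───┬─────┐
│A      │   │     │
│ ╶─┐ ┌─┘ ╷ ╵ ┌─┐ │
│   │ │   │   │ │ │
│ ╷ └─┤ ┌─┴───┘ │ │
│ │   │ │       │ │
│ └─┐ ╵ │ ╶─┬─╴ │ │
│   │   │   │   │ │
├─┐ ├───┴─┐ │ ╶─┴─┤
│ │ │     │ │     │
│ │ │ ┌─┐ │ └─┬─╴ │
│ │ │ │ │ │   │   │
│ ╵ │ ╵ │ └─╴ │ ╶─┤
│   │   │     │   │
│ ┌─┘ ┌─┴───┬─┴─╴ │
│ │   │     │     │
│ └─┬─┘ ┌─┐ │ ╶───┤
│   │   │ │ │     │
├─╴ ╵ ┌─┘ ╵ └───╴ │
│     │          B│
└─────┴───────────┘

Directions: down, down, down, right, down, down, down, left, down, down, right, down, right, up, right, up, right, right, down, down, right, right, right
First turn direction: right

Solution:

┌───────┬───┬─────┐
│A      │   │     │
│ ╶─┐ ┌─┘ ╷ ╵ ┌─┐ │
│↓  │ │   │   │ │ │
│ ╷ └─┤ ┌─┴───┘ │ │
│↓│   │ │       │ │
│ └─┐ ╵ │ ╶─┬─╴ │ │
│↳ ↓│   │   │   │ │
├─┐ ├───┴─┐ │ ╶─┴─┤
│ │↓│     │ │     │
│ │ │ ┌─┐ │ └─┬─╴ │
│ │↓│ │ │ │   │   │
│ ╵ │ ╵ │ └─╴ │ ╶─┤
│↓ ↲│   │     │   │
│ ┌─┘ ┌─┴───┬─┴─╴ │
│↓│   │↱ → ↓│     │
│ └─┬─┘ ┌─┐ │ ╶───┤
│↳ ↓│↱ ↑│ │↓│     │
├─╴ ╵ ┌─┘ ╵ └───╴ │
│  ↳ ↑│    ↳ → → B│
└─────┴───────────┘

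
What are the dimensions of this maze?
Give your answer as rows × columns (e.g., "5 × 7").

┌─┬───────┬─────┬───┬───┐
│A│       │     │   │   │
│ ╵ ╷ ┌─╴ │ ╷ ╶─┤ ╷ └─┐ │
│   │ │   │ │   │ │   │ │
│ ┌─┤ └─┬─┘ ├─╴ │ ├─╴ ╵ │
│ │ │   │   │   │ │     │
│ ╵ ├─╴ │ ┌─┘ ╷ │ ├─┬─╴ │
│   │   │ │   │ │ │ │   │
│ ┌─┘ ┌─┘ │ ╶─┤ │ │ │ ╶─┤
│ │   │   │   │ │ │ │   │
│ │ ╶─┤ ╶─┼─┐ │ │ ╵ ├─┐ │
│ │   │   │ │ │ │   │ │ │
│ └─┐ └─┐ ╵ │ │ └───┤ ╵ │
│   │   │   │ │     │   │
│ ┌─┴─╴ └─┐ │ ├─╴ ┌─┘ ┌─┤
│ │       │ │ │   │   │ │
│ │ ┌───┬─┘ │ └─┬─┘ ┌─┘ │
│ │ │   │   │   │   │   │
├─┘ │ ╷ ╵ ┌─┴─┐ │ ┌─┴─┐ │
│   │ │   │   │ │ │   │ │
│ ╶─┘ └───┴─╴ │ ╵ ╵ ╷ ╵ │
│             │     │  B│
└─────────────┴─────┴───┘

Counting the maze dimensions:
Rows (vertical): 11
Columns (horizontal): 12
Dimensions: 11 × 12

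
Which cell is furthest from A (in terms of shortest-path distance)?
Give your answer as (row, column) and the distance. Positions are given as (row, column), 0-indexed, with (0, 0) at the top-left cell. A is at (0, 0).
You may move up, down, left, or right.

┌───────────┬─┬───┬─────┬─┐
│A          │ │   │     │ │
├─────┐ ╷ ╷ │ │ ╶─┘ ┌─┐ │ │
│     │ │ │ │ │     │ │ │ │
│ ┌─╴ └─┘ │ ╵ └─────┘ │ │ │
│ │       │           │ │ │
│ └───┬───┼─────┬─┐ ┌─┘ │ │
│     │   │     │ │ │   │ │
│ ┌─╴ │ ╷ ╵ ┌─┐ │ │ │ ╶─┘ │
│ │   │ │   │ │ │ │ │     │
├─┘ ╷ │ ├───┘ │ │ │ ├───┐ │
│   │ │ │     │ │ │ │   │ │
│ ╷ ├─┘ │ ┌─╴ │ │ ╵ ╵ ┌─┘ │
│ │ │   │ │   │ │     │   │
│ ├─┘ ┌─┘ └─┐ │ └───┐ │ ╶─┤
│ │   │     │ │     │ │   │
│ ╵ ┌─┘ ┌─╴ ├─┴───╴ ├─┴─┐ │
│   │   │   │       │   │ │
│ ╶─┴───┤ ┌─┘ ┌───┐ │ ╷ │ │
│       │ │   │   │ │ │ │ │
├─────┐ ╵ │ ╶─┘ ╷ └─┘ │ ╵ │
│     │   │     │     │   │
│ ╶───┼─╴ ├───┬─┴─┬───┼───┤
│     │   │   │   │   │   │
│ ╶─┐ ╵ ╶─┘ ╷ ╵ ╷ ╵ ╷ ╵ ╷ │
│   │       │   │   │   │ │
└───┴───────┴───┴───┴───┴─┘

Computing BFS distances from A to all cells:
Furthest cell: (0, 8)
Distance: 84 steps

Path from A to the furthest cell:

┌───────────┬─┬───┬─────┬─┐
│A → → → ↓  │ │↱ B│↓ ← ↰│ │
├─────┐ ╷ ╷ │ │ ╶─┘ ┌─┐ │ │
│↓ ← ↰│ │↓│ │ │↑ ← ↲│ │↑│ │
│ ┌─╴ └─┘ │ ╵ └─────┘ │ │ │
│↓│  ↑ ← ↲│           │↑│ │
│ └───┬───┼─────┬─┐ ┌─┘ │ │
│↳ → ↓│↱ ↓│↱ → ↓│ │ │↱ ↑│ │
│ ┌─╴ │ ╷ ╵ ┌─┐ │ │ │ ╶─┘ │
│ │↓ ↲│↑│↳ ↑│ │↓│ │ │↑ ← ↰│
├─┘ ╷ │ ├───┘ │ │ │ ├───┐ │
│↓ ↲│ │↑│     │↓│ │ │   │↑│
│ ╷ ├─┘ │ ┌─╴ │ │ ╵ ╵ ┌─┘ │
│↓│ │↱ ↑│ │   │↓│     │↱ ↑│
│ ├─┘ ┌─┘ └─┐ │ └───┐ │ ╶─┤
│↓│↱ ↑│     │ │↳ → ↓│ │↑ ↰│
│ ╵ ┌─┘ ┌─╴ ├─┴───╴ ├─┴─┐ │
│↳ ↑│   │   │↓ ← ← ↲│↱ ↓│↑│
│ ╶─┴───┤ ┌─┘ ┌───┐ │ ╷ │ │
│       │ │↓ ↲│↱ ↓│ │↑│↓│↑│
├─────┐ ╵ │ ╶─┘ ╷ └─┘ │ ╵ │
│     │   │↳ → ↑│↳ → ↑│↳ ↑│
│ ╶───┼─╴ ├───┬─┴─┬───┼───┤
│     │   │   │   │   │   │
│ ╶─┐ ╵ ╶─┘ ╷ ╵ ╷ ╵ ╷ ╵ ╷ │
│   │       │   │   │   │ │
└───┴───────┴───┴───┴───┴─┘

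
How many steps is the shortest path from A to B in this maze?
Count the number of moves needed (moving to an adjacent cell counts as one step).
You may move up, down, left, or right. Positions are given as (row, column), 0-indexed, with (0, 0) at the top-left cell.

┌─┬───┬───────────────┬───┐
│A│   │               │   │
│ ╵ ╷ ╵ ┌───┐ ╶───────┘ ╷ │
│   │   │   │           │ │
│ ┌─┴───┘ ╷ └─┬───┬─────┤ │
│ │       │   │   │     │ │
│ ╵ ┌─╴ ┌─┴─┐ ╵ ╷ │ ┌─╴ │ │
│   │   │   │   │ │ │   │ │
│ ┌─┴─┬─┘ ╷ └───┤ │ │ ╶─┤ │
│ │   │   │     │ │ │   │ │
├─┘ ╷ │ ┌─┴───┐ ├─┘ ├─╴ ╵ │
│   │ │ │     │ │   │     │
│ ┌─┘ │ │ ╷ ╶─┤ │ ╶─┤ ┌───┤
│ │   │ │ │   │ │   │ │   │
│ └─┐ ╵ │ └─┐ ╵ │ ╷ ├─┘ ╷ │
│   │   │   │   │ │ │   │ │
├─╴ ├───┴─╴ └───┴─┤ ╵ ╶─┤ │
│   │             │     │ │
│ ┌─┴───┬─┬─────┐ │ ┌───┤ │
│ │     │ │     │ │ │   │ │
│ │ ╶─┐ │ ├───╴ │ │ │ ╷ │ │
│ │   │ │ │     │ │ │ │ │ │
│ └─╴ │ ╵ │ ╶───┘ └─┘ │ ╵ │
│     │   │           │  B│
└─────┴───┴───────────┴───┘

Using BFS to find shortest path:
Start: (0, 0), End: (11, 12)
Path found:
(0,0) → (1,0) → (1,1) → (0,1) → (0,2) → (1,2) → (1,3) → (0,3) → (0,4) → (0,5) → (0,6) → (1,6) → (1,7) → (1,8) → (1,9) → (1,10) → (1,11) → (0,11) → (0,12) → (1,12) → (2,12) → (3,12) → (4,12) → (5,12) → (5,11) → (4,11) → (4,10) → (3,10) → (3,11) → (2,11) → (2,10) → (2,9) → (3,9) → (4,9) → (5,9) → (5,8) → (6,8) → (6,9) → (7,9) → (8,9) → (8,10) → (7,10) → (7,11) → (6,11) → (6,12) → (7,12) → (8,12) → (9,12) → (10,12) → (11,12)
Number of steps: 49

Solution:

┌─┬───┬───────────────┬───┐
│A│↱ ↓│↱ → → ↓        │↱ ↓│
│ ╵ ╷ ╵ ┌───┐ ╶───────┘ ╷ │
│↳ ↑│↳ ↑│   │↳ → → → → ↑│↓│
│ ┌─┴───┘ ╷ └─┬───┬─────┤ │
│ │       │   │   │↓ ← ↰│↓│
│ ╵ ┌─╴ ┌─┴─┐ ╵ ╷ │ ┌─╴ │ │
│   │   │   │   │ │↓│↱ ↑│↓│
│ ┌─┴─┬─┘ ╷ └───┤ │ │ ╶─┤ │
│ │   │   │     │ │↓│↑ ↰│↓│
├─┘ ╷ │ ┌─┴───┐ ├─┘ ├─╴ ╵ │
│   │ │ │     │ │↓ ↲│  ↑ ↲│
│ ┌─┘ │ │ ╷ ╶─┤ │ ╶─┤ ┌───┤
│ │   │ │ │   │ │↳ ↓│ │↱ ↓│
│ └─┐ ╵ │ └─┐ ╵ │ ╷ ├─┘ ╷ │
│   │   │   │   │ │↓│↱ ↑│↓│
├─╴ ├───┴─╴ └───┴─┤ ╵ ╶─┤ │
│   │             │↳ ↑  │↓│
│ ┌─┴───┬─┬─────┐ │ ┌───┤ │
│ │     │ │     │ │ │   │↓│
│ │ ╶─┐ │ ├───╴ │ │ │ ╷ │ │
│ │   │ │ │     │ │ │ │ │↓│
│ └─╴ │ ╵ │ ╶───┘ └─┘ │ ╵ │
│     │   │           │  B│
└─────┴───┴───────────┴───┘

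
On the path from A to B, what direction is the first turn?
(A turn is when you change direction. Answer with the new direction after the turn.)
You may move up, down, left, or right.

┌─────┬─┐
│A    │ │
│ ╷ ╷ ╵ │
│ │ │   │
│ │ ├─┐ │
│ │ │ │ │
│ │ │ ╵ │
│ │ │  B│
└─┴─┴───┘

Directions: right, right, down, right, down, down
First turn direction: down

Solution:

┌─────┬─┐
│A → ↓│ │
│ ╷ ╷ ╵ │
│ │ │↳ ↓│
│ │ ├─┐ │
│ │ │ │↓│
│ │ │ ╵ │
│ │ │  B│
└─┴─┴───┘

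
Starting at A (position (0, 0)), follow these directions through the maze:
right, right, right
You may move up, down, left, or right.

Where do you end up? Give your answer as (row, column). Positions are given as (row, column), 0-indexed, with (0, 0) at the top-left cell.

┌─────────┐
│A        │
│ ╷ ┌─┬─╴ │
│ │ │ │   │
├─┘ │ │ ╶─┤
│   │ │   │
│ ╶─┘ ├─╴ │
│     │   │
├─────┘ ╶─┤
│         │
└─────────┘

Following directions step by step:
Start: (0, 0)
  right: (0, 0) → (0, 1)
  right: (0, 1) → (0, 2)
  right: (0, 2) → (0, 3)
Final position: (0, 3)

Path taken:

┌─────────┐
│A → → B  │
│ ╷ ┌─┬─╴ │
│ │ │ │   │
├─┘ │ │ ╶─┤
│   │ │   │
│ ╶─┘ ├─╴ │
│     │   │
├─────┘ ╶─┤
│         │
└─────────┘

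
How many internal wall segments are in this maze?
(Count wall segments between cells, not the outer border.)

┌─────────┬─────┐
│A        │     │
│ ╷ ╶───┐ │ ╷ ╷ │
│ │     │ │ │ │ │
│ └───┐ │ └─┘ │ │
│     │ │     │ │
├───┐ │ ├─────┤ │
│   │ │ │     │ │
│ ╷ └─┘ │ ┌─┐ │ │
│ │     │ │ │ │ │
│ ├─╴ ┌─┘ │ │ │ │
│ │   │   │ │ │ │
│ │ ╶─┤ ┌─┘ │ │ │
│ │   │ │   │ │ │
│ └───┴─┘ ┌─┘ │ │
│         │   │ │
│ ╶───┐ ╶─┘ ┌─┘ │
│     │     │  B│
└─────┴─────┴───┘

Counting internal wall segments:
Total internal walls: 56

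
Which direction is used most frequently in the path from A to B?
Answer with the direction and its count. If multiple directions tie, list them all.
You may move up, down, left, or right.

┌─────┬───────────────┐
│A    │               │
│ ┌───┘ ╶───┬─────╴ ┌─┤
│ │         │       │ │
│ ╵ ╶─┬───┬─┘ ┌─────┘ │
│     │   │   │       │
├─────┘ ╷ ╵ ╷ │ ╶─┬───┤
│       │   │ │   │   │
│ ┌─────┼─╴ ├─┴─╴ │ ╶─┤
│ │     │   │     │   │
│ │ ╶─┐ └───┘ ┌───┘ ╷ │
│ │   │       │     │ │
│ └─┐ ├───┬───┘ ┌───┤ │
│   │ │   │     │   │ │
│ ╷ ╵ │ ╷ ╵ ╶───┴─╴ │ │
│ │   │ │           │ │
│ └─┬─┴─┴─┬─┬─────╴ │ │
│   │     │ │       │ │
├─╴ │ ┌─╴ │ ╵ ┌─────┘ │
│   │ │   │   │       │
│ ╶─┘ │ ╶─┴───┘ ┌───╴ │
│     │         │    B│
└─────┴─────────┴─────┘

Directions: down, down, right, up, right, right, up, right, right, right, right, right, right, down, left, left, left, down, left, down, left, up, left, down, left, left, left, down, down, down, down, down, right, down, left, down, right, right, up, up, right, right, down, left, down, right, right, right, right, up, right, right, right, down
Counts: {'down': 16, 'right': 21, 'up': 6, 'left': 11}
Most common: right (21 times)

Solution:

┌─────┬───────────────┐
│A    │↱ → → → → → ↓  │
│ ┌───┘ ╶───┬─────╴ ┌─┤
│↓│↱ → ↑    │↓ ← ← ↲│ │
│ ╵ ╶─┬───┬─┘ ┌─────┘ │
│↳ ↑  │↓ ↰│↓ ↲│       │
├─────┘ ╷ ╵ ╷ │ ╶─┬───┤
│↓ ← ← ↲│↑ ↲│ │   │   │
│ ┌─────┼─╴ ├─┴─╴ │ ╶─┤
│↓│     │   │     │   │
│ │ ╶─┐ └───┘ ┌───┘ ╷ │
│↓│   │       │     │ │
│ └─┐ ├───┬───┘ ┌───┤ │
│↓  │ │   │     │   │ │
│ ╷ ╵ │ ╷ ╵ ╶───┴─╴ │ │
│↓│   │ │           │ │
│ └─┬─┴─┴─┬─┬─────╴ │ │
│↳ ↓│↱ → ↓│ │       │ │
├─╴ │ ┌─╴ │ ╵ ┌─────┘ │
│↓ ↲│↑│↓ ↲│   │↱ → → ↓│
│ ╶─┘ │ ╶─┴───┘ ┌───╴ │
│↳ → ↑│↳ → → → ↑│    B│
└─────┴─────────┴─────┘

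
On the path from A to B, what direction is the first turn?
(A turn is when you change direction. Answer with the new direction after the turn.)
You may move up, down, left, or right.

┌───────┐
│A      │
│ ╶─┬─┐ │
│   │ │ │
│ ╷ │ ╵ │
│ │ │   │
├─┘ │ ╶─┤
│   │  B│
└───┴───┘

Directions: right, right, right, down, down, left, down, right
First turn direction: down

Solution:

┌───────┐
│A → → ↓│
│ ╶─┬─┐ │
│   │ │↓│
│ ╷ │ ╵ │
│ │ │↓ ↲│
├─┘ │ ╶─┤
│   │↳ B│
└───┴───┘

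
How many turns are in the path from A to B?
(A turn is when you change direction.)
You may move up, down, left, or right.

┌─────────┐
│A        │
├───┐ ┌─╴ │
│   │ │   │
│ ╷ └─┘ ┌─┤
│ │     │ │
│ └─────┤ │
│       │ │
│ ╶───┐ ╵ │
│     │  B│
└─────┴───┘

Directions: right, right, right, right, down, left, down, left, left, up, left, down, down, right, right, right, down, right
Number of turns: 10

Solution:

┌─────────┐
│A → → → ↓│
├───┐ ┌─╴ │
│↓ ↰│ │↓ ↲│
│ ╷ └─┘ ┌─┤
│↓│↑ ← ↲│ │
│ └─────┤ │
│↳ → → ↓│ │
│ ╶───┐ ╵ │
│     │↳ B│
└─────┴───┘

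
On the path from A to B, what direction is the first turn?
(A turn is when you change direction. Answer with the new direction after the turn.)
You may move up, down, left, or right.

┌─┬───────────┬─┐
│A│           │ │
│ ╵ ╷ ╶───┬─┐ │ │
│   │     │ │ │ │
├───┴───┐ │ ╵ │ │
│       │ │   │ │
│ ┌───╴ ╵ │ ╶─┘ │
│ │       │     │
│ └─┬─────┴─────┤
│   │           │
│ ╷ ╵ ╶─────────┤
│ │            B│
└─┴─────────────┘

Directions: down, right, up, right, down, right, right, down, down, left, up, left, left, left, down, down, right, down, right, right, right, right, right, right
First turn direction: right

Solution:

┌─┬───────────┬─┐
│A│↱ ↓        │ │
│ ╵ ╷ ╶───┬─┐ │ │
│↳ ↑│↳ → ↓│ │ │ │
├───┴───┐ │ ╵ │ │
│↓ ← ← ↰│↓│   │ │
│ ┌───╴ ╵ │ ╶─┘ │
│↓│    ↑ ↲│     │
│ └─┬─────┴─────┤
│↳ ↓│           │
│ ╷ ╵ ╶─────────┤
│ │↳ → → → → → B│
└─┴─────────────┘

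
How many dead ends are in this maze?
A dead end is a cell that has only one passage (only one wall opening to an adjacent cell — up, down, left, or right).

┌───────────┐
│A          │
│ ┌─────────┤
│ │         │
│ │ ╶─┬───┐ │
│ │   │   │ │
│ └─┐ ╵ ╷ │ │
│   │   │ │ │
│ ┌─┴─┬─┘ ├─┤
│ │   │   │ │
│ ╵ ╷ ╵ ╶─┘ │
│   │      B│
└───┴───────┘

Checking each cell for number of passages:

Dead ends found at positions:
  (0, 5)
  (3, 1)
  (3, 5)
  (4, 5)
Total dead ends: 4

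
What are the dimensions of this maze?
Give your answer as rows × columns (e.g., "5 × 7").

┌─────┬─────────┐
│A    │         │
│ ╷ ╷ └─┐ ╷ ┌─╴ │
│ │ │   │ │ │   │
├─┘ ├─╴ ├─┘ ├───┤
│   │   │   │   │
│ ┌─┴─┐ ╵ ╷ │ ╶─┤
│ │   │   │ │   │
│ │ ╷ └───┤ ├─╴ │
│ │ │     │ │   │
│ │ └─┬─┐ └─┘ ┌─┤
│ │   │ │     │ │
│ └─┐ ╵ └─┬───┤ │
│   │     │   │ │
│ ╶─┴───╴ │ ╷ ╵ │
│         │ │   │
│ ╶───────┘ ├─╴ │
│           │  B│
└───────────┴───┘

Counting the maze dimensions:
Rows (vertical): 9
Columns (horizontal): 8
Dimensions: 9 × 8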